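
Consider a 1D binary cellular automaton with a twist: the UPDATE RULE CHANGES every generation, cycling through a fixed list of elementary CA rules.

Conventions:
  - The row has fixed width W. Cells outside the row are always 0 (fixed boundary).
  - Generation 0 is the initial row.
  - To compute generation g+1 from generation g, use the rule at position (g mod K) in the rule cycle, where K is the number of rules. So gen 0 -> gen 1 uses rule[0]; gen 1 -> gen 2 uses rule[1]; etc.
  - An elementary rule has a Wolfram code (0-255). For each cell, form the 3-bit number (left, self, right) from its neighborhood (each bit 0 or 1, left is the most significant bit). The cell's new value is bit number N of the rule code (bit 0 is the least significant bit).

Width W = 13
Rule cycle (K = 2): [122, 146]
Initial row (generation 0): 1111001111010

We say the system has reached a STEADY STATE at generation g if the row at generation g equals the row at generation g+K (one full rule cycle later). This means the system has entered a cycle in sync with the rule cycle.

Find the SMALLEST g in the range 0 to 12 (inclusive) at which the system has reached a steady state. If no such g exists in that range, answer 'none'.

Answer: 8

Derivation:
Gen 0: 1111001111010
Gen 1 (rule 122): 1001111001101
Gen 2 (rule 146): 0110110110000
Gen 3 (rule 122): 1111111111000
Gen 4 (rule 146): 0111111110100
Gen 5 (rule 122): 1100000011010
Gen 6 (rule 146): 0010000100001
Gen 7 (rule 122): 0101001010010
Gen 8 (rule 146): 1000110001101
Gen 9 (rule 122): 0101111011110
Gen 10 (rule 146): 1000110001101
Gen 11 (rule 122): 0101111011110
Gen 12 (rule 146): 1000110001101
Gen 13 (rule 122): 0101111011110
Gen 14 (rule 146): 1000110001101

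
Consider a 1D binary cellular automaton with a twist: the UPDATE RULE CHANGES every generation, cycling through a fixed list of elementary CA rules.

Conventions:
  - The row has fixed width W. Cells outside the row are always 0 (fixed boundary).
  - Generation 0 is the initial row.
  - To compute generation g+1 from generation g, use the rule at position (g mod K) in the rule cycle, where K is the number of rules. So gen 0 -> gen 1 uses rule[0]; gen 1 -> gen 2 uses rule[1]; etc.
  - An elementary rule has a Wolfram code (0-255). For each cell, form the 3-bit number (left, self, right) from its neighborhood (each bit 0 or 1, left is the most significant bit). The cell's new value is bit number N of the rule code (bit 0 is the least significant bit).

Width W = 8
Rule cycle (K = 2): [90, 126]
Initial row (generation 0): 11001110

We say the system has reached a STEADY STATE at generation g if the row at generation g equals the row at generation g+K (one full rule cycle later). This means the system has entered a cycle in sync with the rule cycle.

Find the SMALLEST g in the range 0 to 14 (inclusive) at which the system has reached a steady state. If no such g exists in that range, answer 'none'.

Gen 0: 11001110
Gen 1 (rule 90): 11111011
Gen 2 (rule 126): 10001111
Gen 3 (rule 90): 01011001
Gen 4 (rule 126): 11111111
Gen 5 (rule 90): 10000001
Gen 6 (rule 126): 11000011
Gen 7 (rule 90): 11100111
Gen 8 (rule 126): 10111101
Gen 9 (rule 90): 00100100
Gen 10 (rule 126): 01111110
Gen 11 (rule 90): 11000011
Gen 12 (rule 126): 11100111
Gen 13 (rule 90): 10111101
Gen 14 (rule 126): 11100111
Gen 15 (rule 90): 10111101
Gen 16 (rule 126): 11100111

Answer: 12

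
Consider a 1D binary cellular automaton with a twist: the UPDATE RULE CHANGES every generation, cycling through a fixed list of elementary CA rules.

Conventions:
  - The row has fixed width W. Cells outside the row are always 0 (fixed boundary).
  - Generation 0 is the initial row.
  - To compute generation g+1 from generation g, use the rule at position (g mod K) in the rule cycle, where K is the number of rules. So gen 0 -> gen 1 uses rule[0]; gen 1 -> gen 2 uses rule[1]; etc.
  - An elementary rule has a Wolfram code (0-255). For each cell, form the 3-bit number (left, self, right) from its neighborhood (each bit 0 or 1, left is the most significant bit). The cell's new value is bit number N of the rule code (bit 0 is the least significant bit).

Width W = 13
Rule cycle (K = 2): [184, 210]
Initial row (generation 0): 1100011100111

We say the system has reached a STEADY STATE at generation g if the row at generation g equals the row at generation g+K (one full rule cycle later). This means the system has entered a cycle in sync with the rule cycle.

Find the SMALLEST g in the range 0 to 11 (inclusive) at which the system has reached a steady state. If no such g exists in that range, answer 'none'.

Answer: none

Derivation:
Gen 0: 1100011100111
Gen 1 (rule 184): 1010011010110
Gen 2 (rule 210): 0001101000011
Gen 3 (rule 184): 0001010100010
Gen 4 (rule 210): 0010000010101
Gen 5 (rule 184): 0001000001010
Gen 6 (rule 210): 0010100010001
Gen 7 (rule 184): 0001010001000
Gen 8 (rule 210): 0010001010100
Gen 9 (rule 184): 0001000101010
Gen 10 (rule 210): 0010101000001
Gen 11 (rule 184): 0001010100000
Gen 12 (rule 210): 0010000010000
Gen 13 (rule 184): 0001000001000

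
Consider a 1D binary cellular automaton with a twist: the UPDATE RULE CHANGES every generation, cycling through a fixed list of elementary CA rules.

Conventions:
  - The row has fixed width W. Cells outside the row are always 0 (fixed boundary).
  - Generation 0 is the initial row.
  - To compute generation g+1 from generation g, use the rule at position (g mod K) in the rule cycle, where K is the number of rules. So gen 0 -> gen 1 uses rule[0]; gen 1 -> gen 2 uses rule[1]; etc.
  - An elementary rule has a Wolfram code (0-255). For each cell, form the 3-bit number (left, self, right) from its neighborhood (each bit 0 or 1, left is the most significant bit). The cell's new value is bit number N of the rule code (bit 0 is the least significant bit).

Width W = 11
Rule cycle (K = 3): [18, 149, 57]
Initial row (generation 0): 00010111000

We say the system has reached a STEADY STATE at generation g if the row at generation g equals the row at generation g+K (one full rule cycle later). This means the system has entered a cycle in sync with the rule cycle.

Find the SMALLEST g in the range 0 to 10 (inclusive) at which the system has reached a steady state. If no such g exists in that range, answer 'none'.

Gen 0: 00010111000
Gen 1 (rule 18): 00100000100
Gen 2 (rule 149): 10111110111
Gen 3 (rule 57): 01100001100
Gen 4 (rule 18): 10010010010
Gen 5 (rule 149): 11011011011
Gen 6 (rule 57): 10110110110
Gen 7 (rule 18): 00000000001
Gen 8 (rule 149): 11111111101
Gen 9 (rule 57): 10000000010
Gen 10 (rule 18): 01000000101
Gen 11 (rule 149): 01111110101
Gen 12 (rule 57): 01000001010
Gen 13 (rule 18): 10100010001

Answer: none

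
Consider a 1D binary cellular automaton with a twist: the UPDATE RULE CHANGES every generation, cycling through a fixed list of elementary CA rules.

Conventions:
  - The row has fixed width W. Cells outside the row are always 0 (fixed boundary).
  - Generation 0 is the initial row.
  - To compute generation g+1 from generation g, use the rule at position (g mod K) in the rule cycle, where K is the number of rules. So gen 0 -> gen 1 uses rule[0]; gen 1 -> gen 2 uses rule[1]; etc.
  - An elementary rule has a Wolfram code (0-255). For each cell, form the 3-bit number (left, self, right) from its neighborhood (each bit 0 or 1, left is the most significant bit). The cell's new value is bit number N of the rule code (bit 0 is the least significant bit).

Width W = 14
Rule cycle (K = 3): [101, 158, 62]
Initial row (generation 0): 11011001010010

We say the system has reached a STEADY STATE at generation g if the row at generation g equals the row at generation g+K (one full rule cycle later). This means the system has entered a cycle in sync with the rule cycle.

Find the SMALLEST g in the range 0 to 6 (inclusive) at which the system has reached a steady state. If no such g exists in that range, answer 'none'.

Gen 0: 11011001010010
Gen 1 (rule 101): 01101001110010
Gen 2 (rule 158): 11001111101111
Gen 3 (rule 62): 10111000011000
Gen 4 (rule 101): 11001011001011
Gen 5 (rule 158): 10111010111010
Gen 6 (rule 62): 11100111100111
Gen 7 (rule 101): 00100000100001
Gen 8 (rule 158): 01110001110011
Gen 9 (rule 62): 11001011001110

Answer: none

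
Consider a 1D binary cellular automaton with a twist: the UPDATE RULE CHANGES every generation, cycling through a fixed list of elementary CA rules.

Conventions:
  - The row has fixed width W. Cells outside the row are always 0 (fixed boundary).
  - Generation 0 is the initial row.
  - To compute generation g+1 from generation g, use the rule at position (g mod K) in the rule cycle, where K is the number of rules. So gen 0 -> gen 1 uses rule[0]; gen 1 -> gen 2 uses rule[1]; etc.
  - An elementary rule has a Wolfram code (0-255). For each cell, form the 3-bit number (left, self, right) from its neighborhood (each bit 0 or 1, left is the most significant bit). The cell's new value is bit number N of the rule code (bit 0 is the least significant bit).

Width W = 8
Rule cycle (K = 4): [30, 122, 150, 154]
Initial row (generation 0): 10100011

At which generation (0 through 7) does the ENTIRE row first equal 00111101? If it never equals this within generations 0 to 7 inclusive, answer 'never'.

Gen 0: 10100011
Gen 1 (rule 30): 10110110
Gen 2 (rule 122): 01111111
Gen 3 (rule 150): 10111110
Gen 4 (rule 154): 00111101
Gen 5 (rule 30): 01100001
Gen 6 (rule 122): 11110010
Gen 7 (rule 150): 01101111

Answer: 4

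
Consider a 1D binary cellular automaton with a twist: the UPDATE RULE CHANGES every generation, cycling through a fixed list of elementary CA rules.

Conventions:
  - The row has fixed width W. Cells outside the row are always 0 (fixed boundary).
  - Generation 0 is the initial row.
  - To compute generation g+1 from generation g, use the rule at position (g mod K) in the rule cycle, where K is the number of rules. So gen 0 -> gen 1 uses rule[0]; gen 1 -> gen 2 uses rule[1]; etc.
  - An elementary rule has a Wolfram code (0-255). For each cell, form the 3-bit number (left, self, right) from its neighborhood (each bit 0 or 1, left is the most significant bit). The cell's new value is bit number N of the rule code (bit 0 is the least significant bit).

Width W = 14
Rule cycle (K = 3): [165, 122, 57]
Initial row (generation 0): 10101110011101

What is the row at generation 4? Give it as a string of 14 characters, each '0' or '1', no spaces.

Gen 0: 10101110011101
Gen 1 (rule 165): 11110100001011
Gen 2 (rule 122): 10011010010111
Gen 3 (rule 57): 01010101001100
Gen 4 (rule 165): 01111111000001

Answer: 01111111000001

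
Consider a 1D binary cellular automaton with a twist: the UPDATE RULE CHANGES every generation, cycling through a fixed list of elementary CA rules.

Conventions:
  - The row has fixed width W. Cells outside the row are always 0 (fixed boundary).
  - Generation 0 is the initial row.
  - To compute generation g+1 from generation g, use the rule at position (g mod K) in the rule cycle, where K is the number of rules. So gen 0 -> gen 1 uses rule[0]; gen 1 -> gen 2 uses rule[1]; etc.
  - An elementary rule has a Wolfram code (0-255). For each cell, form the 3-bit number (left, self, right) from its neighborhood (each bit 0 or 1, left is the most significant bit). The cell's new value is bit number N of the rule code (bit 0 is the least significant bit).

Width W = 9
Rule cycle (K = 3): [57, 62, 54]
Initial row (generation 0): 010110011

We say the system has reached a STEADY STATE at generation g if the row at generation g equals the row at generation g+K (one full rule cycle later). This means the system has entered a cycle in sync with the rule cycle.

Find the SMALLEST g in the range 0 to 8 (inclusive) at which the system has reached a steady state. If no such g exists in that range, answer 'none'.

Answer: none

Derivation:
Gen 0: 010110011
Gen 1 (rule 57): 001101010
Gen 2 (rule 62): 011011111
Gen 3 (rule 54): 100100000
Gen 4 (rule 57): 010011111
Gen 5 (rule 62): 111110000
Gen 6 (rule 54): 000001000
Gen 7 (rule 57): 111100111
Gen 8 (rule 62): 100011100
Gen 9 (rule 54): 110100010
Gen 10 (rule 57): 101011001
Gen 11 (rule 62): 111110111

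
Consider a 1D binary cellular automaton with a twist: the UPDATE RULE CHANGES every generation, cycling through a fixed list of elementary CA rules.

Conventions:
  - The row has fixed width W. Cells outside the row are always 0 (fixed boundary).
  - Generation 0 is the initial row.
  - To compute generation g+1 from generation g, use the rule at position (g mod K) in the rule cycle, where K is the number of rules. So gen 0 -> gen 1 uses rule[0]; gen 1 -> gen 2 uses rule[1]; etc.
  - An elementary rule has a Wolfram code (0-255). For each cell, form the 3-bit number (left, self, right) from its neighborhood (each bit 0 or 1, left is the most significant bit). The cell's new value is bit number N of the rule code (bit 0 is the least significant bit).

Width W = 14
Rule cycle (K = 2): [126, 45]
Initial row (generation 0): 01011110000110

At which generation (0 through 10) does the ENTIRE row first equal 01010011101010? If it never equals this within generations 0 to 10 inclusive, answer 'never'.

Answer: never

Derivation:
Gen 0: 01011110000110
Gen 1 (rule 126): 11110011001111
Gen 2 (rule 45): 10000010001000
Gen 3 (rule 126): 11000111011100
Gen 4 (rule 45): 10010100110001
Gen 5 (rule 126): 11111111111011
Gen 6 (rule 45): 10000000000110
Gen 7 (rule 126): 11000000001111
Gen 8 (rule 45): 10011111101000
Gen 9 (rule 126): 11110000111100
Gen 10 (rule 45): 10000110100001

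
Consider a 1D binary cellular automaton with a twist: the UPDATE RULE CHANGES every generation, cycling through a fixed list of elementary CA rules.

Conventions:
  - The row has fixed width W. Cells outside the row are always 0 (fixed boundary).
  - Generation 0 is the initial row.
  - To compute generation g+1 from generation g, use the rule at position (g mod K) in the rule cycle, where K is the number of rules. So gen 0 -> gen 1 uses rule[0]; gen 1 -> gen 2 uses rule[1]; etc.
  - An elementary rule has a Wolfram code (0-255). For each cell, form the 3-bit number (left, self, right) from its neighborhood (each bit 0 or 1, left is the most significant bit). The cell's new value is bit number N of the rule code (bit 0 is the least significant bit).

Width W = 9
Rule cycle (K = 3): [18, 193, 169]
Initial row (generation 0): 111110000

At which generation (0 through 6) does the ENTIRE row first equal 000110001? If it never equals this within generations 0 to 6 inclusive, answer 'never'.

Answer: 4

Derivation:
Gen 0: 111110000
Gen 1 (rule 18): 000001000
Gen 2 (rule 193): 111100011
Gen 3 (rule 169): 111001010
Gen 4 (rule 18): 000110001
Gen 5 (rule 193): 110010100
Gen 6 (rule 169): 100001001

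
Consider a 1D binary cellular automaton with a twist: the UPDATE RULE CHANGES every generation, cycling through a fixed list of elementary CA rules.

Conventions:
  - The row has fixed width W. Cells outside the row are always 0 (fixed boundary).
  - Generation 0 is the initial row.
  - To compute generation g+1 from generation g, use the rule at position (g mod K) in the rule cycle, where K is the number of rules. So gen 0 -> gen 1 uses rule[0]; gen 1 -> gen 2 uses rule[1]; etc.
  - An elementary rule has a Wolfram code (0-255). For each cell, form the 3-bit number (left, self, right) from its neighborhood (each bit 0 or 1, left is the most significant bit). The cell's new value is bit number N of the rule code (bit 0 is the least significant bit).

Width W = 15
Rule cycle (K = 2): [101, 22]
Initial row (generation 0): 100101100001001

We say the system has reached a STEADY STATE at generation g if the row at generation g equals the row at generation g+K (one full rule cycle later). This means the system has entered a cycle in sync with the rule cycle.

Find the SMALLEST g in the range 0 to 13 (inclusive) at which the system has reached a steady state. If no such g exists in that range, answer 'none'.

Gen 0: 100101100001001
Gen 1 (rule 101): 100110101101001
Gen 2 (rule 22): 111000100001111
Gen 3 (rule 101): 001010101100001
Gen 4 (rule 22): 011010100010011
Gen 5 (rule 101): 001111101010001
Gen 6 (rule 22): 010000001011011
Gen 7 (rule 101): 010111101101101
Gen 8 (rule 22): 110000000000001
Gen 9 (rule 101): 010111111111101
Gen 10 (rule 22): 110000000000001
Gen 11 (rule 101): 010111111111101
Gen 12 (rule 22): 110000000000001
Gen 13 (rule 101): 010111111111101
Gen 14 (rule 22): 110000000000001
Gen 15 (rule 101): 010111111111101

Answer: 8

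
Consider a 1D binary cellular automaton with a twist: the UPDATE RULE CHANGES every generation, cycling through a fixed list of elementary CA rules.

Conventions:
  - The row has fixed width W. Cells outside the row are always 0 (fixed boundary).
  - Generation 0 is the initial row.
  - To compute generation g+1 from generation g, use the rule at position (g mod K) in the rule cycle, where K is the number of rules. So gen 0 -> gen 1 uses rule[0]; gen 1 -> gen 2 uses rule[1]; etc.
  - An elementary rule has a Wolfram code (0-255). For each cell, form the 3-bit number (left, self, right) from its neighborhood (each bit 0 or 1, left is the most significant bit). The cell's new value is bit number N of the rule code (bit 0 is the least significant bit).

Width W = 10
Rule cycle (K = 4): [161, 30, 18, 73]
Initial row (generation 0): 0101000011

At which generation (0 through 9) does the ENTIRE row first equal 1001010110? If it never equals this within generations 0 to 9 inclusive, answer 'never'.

Answer: never

Derivation:
Gen 0: 0101000011
Gen 1 (rule 161): 0010011000
Gen 2 (rule 30): 0111110100
Gen 3 (rule 18): 1000000010
Gen 4 (rule 73): 0011111000
Gen 5 (rule 161): 1001110011
Gen 6 (rule 30): 1111001110
Gen 7 (rule 18): 0000110001
Gen 8 (rule 73): 1110110100
Gen 9 (rule 161): 0101001001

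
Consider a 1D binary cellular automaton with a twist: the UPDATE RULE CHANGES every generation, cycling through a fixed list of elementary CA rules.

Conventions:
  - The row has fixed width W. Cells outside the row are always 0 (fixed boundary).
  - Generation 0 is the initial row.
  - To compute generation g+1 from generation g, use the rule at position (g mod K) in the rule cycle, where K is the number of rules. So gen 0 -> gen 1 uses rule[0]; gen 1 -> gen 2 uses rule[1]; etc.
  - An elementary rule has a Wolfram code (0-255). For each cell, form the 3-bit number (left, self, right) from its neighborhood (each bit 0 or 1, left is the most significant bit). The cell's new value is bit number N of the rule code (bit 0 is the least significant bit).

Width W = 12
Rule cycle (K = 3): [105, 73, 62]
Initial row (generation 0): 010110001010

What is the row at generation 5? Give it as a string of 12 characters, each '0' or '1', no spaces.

Answer: 001100011011

Derivation:
Gen 0: 010110001010
Gen 1 (rule 105): 001110100100
Gen 2 (rule 73): 101010000001
Gen 3 (rule 62): 111111000011
Gen 4 (rule 105): 100001011011
Gen 5 (rule 73): 001100011011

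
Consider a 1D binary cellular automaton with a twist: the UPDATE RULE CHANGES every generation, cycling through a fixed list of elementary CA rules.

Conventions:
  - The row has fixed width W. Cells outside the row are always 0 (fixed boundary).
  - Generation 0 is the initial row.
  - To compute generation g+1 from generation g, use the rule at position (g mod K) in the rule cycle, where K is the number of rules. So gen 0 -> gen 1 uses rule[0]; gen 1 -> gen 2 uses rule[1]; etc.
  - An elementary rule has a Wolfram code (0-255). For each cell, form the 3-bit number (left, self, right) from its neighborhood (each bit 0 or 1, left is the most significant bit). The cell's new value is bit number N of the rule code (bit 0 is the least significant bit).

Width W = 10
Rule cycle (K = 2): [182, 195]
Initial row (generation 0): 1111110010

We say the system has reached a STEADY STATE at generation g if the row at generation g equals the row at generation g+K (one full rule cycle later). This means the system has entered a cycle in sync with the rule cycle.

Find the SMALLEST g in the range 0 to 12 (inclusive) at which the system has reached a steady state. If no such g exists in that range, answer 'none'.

Gen 0: 1111110010
Gen 1 (rule 182): 0111101111
Gen 2 (rule 195): 1011100111
Gen 3 (rule 182): 1101011010
Gen 4 (rule 195): 0100001000
Gen 5 (rule 182): 1110011100
Gen 6 (rule 195): 0110101101
Gen 7 (rule 182): 1001110011
Gen 8 (rule 195): 0010110101
Gen 9 (rule 182): 0111001111
Gen 10 (rule 195): 1011010111
Gen 11 (rule 182): 1100111010
Gen 12 (rule 195): 0101011000
Gen 13 (rule 182): 1111100100
Gen 14 (rule 195): 0111101001

Answer: none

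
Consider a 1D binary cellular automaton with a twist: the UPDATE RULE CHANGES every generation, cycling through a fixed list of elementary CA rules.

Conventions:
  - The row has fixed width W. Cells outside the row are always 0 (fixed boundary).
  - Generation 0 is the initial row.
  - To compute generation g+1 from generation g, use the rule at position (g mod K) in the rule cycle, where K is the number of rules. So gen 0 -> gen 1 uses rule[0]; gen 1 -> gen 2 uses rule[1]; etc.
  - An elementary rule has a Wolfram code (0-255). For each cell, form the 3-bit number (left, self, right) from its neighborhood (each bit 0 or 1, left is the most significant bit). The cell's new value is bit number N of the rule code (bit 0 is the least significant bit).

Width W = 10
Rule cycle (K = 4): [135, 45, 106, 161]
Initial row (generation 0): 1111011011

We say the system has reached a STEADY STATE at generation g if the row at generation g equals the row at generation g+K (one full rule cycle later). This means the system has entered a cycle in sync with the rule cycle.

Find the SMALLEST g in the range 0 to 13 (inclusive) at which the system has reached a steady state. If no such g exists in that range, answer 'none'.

Gen 0: 1111011011
Gen 1 (rule 135): 0110000000
Gen 2 (rule 45): 0100111111
Gen 3 (rule 106): 1001100001
Gen 4 (rule 161): 0000001100
Gen 5 (rule 135): 1111110001
Gen 6 (rule 45): 1000000101
Gen 7 (rule 106): 0000001010
Gen 8 (rule 161): 1111100100
Gen 9 (rule 135): 0111001101
Gen 10 (rule 45): 0100001011
Gen 11 (rule 106): 1000010111
Gen 12 (rule 161): 0011001010
Gen 13 (rule 135): 1100011010
Gen 14 (rule 45): 1001010110
Gen 15 (rule 106): 0010101110
Gen 16 (rule 161): 1001010100
Gen 17 (rule 135): 1011010101

Answer: none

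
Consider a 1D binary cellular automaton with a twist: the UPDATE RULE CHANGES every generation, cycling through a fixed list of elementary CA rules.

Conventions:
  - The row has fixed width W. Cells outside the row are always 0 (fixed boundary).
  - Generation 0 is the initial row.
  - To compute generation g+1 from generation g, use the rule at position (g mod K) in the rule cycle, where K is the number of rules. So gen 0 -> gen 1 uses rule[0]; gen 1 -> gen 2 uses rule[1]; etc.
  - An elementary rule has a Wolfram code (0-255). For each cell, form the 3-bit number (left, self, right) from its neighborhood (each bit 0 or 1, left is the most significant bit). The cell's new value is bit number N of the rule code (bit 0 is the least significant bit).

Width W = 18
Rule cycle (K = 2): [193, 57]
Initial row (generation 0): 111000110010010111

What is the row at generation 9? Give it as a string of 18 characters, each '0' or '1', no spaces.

Answer: 010001000001111111

Derivation:
Gen 0: 111000110010010111
Gen 1 (rule 193): 011010010000000011
Gen 2 (rule 57): 010101001111111010
Gen 3 (rule 193): 000000000111111000
Gen 4 (rule 57): 111111110100000111
Gen 5 (rule 193): 011111110001110011
Gen 6 (rule 57): 010000001101001010
Gen 7 (rule 193): 000111100100000000
Gen 8 (rule 57): 110100010011111111
Gen 9 (rule 193): 010001000001111111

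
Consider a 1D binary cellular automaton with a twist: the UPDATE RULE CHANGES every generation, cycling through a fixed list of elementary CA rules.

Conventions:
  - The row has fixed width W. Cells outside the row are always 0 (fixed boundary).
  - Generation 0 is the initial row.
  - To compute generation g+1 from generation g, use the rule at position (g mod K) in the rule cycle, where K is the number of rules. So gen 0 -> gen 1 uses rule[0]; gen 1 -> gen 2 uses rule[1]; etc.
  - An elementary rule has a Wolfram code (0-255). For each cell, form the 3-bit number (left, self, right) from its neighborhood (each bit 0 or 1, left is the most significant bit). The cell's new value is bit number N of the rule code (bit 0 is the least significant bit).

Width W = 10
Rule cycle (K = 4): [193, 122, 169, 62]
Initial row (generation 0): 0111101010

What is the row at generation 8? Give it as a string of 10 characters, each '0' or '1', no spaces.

Gen 0: 0111101010
Gen 1 (rule 193): 0011100000
Gen 2 (rule 122): 0110110000
Gen 3 (rule 169): 0101100111
Gen 4 (rule 62): 1111011100
Gen 5 (rule 193): 0111001101
Gen 6 (rule 122): 1101111110
Gen 7 (rule 169): 1011111100
Gen 8 (rule 62): 1110000010

Answer: 1110000010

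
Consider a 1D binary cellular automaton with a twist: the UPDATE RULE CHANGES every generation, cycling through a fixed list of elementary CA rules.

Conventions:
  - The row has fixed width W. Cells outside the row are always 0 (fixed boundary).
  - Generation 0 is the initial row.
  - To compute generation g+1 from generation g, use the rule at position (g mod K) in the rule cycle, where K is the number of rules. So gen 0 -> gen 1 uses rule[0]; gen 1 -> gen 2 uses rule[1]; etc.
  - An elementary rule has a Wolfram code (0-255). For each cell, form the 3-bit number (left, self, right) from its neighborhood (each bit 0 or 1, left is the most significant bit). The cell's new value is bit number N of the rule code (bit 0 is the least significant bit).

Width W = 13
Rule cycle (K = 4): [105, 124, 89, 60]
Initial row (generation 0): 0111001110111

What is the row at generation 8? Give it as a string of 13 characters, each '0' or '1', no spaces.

Answer: 0011100000010

Derivation:
Gen 0: 0111001110111
Gen 1 (rule 105): 0101001011101
Gen 2 (rule 124): 0111101110111
Gen 3 (rule 89): 0100101010101
Gen 4 (rule 60): 0110111111111
Gen 5 (rule 105): 0111100000001
Gen 6 (rule 124): 0100110000001
Gen 7 (rule 89): 0010111111100
Gen 8 (rule 60): 0011100000010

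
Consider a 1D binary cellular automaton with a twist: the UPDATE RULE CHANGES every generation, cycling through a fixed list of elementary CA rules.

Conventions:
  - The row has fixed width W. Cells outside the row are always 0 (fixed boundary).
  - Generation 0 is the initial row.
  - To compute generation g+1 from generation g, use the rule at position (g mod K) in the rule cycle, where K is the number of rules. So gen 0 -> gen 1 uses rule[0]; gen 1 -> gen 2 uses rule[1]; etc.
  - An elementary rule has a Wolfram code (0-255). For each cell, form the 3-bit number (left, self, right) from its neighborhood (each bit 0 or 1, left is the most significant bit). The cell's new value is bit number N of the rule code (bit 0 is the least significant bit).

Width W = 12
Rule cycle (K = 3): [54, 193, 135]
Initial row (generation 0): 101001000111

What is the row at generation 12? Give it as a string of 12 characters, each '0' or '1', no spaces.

Gen 0: 101001000111
Gen 1 (rule 54): 111111101000
Gen 2 (rule 193): 011111100011
Gen 3 (rule 135): 101111001100
Gen 4 (rule 54): 110000110010
Gen 5 (rule 193): 010110010000
Gen 6 (rule 135): 110000110111
Gen 7 (rule 54): 001001001000
Gen 8 (rule 193): 100000000011
Gen 9 (rule 135): 101111111100
Gen 10 (rule 54): 110000000010
Gen 11 (rule 193): 010111111000
Gen 12 (rule 135): 110011110011

Answer: 110011110011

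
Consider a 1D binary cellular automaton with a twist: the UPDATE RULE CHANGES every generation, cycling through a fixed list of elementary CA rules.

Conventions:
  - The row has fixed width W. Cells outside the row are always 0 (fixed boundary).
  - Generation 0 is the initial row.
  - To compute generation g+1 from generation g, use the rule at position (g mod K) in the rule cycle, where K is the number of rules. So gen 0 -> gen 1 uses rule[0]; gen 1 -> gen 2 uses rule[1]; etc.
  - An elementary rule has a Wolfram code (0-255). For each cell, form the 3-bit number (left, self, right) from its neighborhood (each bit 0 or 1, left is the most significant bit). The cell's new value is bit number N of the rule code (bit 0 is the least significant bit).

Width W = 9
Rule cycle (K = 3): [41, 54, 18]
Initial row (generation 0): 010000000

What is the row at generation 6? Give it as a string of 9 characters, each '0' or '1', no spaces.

Answer: 100001000

Derivation:
Gen 0: 010000000
Gen 1 (rule 41): 000111111
Gen 2 (rule 54): 001000000
Gen 3 (rule 18): 010100000
Gen 4 (rule 41): 001001111
Gen 5 (rule 54): 011110000
Gen 6 (rule 18): 100001000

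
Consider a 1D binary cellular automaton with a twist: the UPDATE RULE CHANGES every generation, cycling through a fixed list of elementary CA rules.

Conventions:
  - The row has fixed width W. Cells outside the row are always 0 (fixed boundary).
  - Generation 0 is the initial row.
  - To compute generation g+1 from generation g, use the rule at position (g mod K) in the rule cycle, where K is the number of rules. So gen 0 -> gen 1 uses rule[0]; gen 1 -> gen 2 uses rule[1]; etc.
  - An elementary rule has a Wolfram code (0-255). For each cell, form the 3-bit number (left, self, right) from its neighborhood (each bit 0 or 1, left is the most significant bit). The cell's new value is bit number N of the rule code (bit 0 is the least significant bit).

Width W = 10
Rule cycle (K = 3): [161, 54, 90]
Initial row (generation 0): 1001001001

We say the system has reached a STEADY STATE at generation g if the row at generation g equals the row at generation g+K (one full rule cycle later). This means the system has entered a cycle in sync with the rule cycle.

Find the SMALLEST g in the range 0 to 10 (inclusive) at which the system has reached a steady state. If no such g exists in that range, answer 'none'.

Gen 0: 1001001001
Gen 1 (rule 161): 0000000000
Gen 2 (rule 54): 0000000000
Gen 3 (rule 90): 0000000000
Gen 4 (rule 161): 1111111111
Gen 5 (rule 54): 0000000000
Gen 6 (rule 90): 0000000000
Gen 7 (rule 161): 1111111111
Gen 8 (rule 54): 0000000000
Gen 9 (rule 90): 0000000000
Gen 10 (rule 161): 1111111111
Gen 11 (rule 54): 0000000000
Gen 12 (rule 90): 0000000000
Gen 13 (rule 161): 1111111111

Answer: 2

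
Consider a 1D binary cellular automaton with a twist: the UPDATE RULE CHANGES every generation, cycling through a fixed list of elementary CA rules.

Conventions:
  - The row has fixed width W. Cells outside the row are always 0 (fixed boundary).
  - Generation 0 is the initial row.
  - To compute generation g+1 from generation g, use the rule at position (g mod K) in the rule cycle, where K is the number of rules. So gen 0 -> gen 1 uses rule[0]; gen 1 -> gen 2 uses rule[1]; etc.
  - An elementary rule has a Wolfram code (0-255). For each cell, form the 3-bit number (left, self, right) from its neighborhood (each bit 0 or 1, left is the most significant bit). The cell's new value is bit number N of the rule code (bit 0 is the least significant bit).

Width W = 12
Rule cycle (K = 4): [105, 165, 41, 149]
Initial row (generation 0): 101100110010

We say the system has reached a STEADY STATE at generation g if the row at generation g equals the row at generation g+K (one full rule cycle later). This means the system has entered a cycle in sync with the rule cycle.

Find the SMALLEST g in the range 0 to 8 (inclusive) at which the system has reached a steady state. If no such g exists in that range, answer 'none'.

Answer: 3

Derivation:
Gen 0: 101100110010
Gen 1 (rule 105): 011100110000
Gen 2 (rule 165): 001000000111
Gen 3 (rule 41): 100011110100
Gen 4 (rule 149): 111001100111
Gen 5 (rule 105): 101001100101
Gen 6 (rule 165): 111000000111
Gen 7 (rule 41): 100011110100
Gen 8 (rule 149): 111001100111
Gen 9 (rule 105): 101001100101
Gen 10 (rule 165): 111000000111
Gen 11 (rule 41): 100011110100
Gen 12 (rule 149): 111001100111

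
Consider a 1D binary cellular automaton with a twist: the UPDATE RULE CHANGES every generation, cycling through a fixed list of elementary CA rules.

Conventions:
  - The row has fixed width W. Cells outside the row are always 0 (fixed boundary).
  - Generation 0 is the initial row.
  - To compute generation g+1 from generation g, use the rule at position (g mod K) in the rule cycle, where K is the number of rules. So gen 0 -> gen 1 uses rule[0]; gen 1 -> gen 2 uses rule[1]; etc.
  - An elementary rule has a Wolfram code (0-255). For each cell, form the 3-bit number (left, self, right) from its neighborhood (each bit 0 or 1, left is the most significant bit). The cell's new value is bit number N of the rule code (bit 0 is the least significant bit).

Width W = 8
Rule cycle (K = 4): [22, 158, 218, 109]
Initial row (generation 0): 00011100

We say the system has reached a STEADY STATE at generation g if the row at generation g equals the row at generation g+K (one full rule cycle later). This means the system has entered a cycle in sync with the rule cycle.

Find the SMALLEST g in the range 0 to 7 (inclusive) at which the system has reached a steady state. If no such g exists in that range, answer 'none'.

Gen 0: 00011100
Gen 1 (rule 22): 00100010
Gen 2 (rule 158): 01110111
Gen 3 (rule 218): 11110111
Gen 4 (rule 109): 10011101
Gen 5 (rule 22): 11100001
Gen 6 (rule 158): 11010011
Gen 7 (rule 218): 11001111
Gen 8 (rule 109): 11001001
Gen 9 (rule 22): 00111111
Gen 10 (rule 158): 01111110
Gen 11 (rule 218): 11111111

Answer: none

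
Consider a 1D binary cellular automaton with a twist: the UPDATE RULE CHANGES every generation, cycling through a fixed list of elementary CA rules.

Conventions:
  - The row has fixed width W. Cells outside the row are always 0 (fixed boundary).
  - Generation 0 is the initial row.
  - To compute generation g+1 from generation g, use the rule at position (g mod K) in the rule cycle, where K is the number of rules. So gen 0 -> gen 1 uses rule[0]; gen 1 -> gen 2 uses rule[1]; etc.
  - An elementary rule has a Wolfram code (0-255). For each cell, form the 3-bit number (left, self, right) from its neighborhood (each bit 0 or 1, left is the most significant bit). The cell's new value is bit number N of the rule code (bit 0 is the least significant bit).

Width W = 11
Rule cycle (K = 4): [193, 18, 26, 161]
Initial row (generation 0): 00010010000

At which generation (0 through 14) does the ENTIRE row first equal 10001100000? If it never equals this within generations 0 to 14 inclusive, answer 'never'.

Answer: 5

Derivation:
Gen 0: 00010010000
Gen 1 (rule 193): 11000000111
Gen 2 (rule 18): 00100001000
Gen 3 (rule 26): 01010010100
Gen 4 (rule 161): 00100001001
Gen 5 (rule 193): 10001100000
Gen 6 (rule 18): 01010010000
Gen 7 (rule 26): 10001101000
Gen 8 (rule 161): 00100010011
Gen 9 (rule 193): 10001000001
Gen 10 (rule 18): 01010100010
Gen 11 (rule 26): 10000010101
Gen 12 (rule 161): 00111001010
Gen 13 (rule 193): 10011000000
Gen 14 (rule 18): 01100100000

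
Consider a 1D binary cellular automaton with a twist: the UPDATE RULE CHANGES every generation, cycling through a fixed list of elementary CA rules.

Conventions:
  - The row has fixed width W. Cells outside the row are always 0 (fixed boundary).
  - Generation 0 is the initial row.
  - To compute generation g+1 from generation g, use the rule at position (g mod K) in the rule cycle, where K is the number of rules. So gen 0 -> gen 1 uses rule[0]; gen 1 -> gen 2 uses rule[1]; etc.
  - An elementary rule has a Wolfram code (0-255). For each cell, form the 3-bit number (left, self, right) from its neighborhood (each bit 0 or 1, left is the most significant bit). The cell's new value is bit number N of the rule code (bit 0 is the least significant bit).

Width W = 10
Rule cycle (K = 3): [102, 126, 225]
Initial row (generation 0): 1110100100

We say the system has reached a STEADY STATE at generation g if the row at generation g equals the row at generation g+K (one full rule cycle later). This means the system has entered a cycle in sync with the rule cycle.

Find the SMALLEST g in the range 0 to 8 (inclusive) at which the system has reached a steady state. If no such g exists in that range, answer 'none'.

Answer: none

Derivation:
Gen 0: 1110100100
Gen 1 (rule 102): 0011101100
Gen 2 (rule 126): 0110111110
Gen 3 (rule 225): 0011011110
Gen 4 (rule 102): 0101100010
Gen 5 (rule 126): 1111110111
Gen 6 (rule 225): 0111111011
Gen 7 (rule 102): 1000001101
Gen 8 (rule 126): 1100011111
Gen 9 (rule 225): 0101001111
Gen 10 (rule 102): 1111010001
Gen 11 (rule 126): 1001111011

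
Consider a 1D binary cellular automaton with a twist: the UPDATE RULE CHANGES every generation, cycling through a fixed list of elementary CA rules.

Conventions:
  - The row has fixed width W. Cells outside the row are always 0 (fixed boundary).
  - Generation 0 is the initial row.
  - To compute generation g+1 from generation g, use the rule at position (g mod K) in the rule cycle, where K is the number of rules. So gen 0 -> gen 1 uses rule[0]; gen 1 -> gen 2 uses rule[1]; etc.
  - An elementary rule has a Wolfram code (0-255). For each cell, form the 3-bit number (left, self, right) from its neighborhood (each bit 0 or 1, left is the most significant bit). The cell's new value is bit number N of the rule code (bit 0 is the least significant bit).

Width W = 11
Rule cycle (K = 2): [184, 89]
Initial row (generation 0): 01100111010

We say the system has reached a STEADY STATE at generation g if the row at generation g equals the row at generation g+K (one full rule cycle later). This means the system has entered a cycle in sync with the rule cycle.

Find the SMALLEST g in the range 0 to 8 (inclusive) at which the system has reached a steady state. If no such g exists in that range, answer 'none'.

Answer: none

Derivation:
Gen 0: 01100111010
Gen 1 (rule 184): 01010110101
Gen 2 (rule 89): 00000110000
Gen 3 (rule 184): 00000101000
Gen 4 (rule 89): 11110000111
Gen 5 (rule 184): 11101000110
Gen 6 (rule 89): 10100110111
Gen 7 (rule 184): 01010101110
Gen 8 (rule 89): 00000001011
Gen 9 (rule 184): 00000000110
Gen 10 (rule 89): 11111110111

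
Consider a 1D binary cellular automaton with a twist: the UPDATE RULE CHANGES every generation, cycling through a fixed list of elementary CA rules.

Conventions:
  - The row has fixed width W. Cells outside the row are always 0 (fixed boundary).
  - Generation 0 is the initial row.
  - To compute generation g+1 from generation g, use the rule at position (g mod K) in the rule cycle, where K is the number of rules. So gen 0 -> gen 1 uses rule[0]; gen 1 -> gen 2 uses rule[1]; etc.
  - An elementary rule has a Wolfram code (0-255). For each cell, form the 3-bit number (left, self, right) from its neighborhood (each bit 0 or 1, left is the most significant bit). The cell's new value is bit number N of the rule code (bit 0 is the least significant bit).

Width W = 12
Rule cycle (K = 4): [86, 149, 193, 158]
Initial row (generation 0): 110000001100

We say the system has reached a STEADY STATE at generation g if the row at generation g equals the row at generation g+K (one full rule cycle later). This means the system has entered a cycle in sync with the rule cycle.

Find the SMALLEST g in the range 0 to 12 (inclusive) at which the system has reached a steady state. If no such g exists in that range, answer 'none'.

Answer: none

Derivation:
Gen 0: 110000001100
Gen 1 (rule 86): 011000010110
Gen 2 (rule 149): 000111010001
Gen 3 (rule 193): 110011000100
Gen 4 (rule 158): 101110101110
Gen 5 (rule 86): 100010100011
Gen 6 (rule 149): 111010111000
Gen 7 (rule 193): 011000011011
Gen 8 (rule 158): 110100110010
Gen 9 (rule 86): 010111011111
Gen 10 (rule 149): 010010001110
Gen 11 (rule 193): 000000100110
Gen 12 (rule 158): 000001111101
Gen 13 (rule 86): 000010000101
Gen 14 (rule 149): 111011110101
Gen 15 (rule 193): 011001110000
Gen 16 (rule 158): 110111101000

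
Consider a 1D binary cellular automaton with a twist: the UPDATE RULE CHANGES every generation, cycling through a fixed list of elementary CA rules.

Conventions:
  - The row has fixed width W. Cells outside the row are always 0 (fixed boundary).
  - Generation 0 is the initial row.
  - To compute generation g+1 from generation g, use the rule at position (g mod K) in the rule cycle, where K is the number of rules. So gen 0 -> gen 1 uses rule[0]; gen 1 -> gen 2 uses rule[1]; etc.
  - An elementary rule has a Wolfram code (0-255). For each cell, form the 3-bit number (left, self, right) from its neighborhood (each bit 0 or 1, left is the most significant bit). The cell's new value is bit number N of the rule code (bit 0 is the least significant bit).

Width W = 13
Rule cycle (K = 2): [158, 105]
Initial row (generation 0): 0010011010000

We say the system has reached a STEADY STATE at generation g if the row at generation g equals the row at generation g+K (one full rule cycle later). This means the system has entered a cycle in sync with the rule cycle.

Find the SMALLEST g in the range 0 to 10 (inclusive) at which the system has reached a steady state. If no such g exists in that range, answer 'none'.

Answer: none

Derivation:
Gen 0: 0010011010000
Gen 1 (rule 158): 0111110011000
Gen 2 (rule 105): 0100010011011
Gen 3 (rule 158): 1110111110010
Gen 4 (rule 105): 1011100010000
Gen 5 (rule 158): 1011010111000
Gen 6 (rule 105): 0111101101011
Gen 7 (rule 158): 1111001001010
Gen 8 (rule 105): 1001000000100
Gen 9 (rule 158): 1111100001110
Gen 10 (rule 105): 1000101101010
Gen 11 (rule 158): 1101101001011
Gen 12 (rule 105): 1111110000111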